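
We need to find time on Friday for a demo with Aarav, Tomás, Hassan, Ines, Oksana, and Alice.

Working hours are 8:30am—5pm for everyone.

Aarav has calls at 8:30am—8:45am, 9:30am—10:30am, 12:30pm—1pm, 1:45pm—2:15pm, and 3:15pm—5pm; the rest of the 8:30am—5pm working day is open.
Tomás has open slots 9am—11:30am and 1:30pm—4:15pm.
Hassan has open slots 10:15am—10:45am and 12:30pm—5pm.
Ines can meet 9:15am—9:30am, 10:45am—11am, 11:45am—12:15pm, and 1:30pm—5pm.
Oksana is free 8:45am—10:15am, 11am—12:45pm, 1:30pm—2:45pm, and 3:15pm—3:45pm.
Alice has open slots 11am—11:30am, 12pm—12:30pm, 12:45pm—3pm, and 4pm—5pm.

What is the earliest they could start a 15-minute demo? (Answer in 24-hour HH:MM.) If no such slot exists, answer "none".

Aarav free within 08:30–17:00: 08:45–09:30, 10:30–12:30, 13:00–13:45, 14:15–15:15.
Aarav ∩ Tomás: 09:00–09:30, 10:30–11:30, 13:30–13:45, 14:15–15:15.
Aarav ∩ Tomás ∩ Hassan: 10:30–10:45, 13:30–13:45, 14:15–15:15.
Aarav ∩ Tomás ∩ Hassan ∩ Ines: 13:30–13:45, 14:15–15:15.
Aarav ∩ Tomás ∩ Hassan ∩ Ines ∩ Oksana: 13:30–13:45, 14:15–14:45.
Aarav ∩ Tomás ∩ Hassan ∩ Ines ∩ Oksana ∩ Alice: 13:30–13:45, 14:15–14:45.
Windows ≥ 15 min: 13:30–13:45, 14:15–14:45.
Earliest such window starts at 13:30.

13:30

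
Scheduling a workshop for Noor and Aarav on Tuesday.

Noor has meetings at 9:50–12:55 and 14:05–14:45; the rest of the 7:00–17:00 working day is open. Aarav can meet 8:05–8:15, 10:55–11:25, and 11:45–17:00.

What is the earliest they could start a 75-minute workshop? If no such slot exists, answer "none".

14:45

Noor free within 07:00–17:00: 07:00–09:50, 12:55–14:05, 14:45–17:00.
Noor ∩ Aarav: 08:05–08:15, 12:55–14:05, 14:45–17:00.
Windows ≥ 75 min: 14:45–17:00.
Earliest such window starts at 14:45.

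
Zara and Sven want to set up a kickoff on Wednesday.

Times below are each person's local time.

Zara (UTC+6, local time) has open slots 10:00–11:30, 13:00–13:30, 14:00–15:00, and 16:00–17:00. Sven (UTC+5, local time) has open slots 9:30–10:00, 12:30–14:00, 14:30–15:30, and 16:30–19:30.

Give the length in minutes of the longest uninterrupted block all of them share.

Zara → UTC: 04:00–05:30, 07:00–07:30, 08:00–09:00, 10:00–11:00.
Sven → UTC: 04:30–05:00, 07:30–09:00, 09:30–10:30, 11:30–14:30.
Zara ∩ Sven: 04:30–05:00, 08:00–09:00, 10:00–10:30.
Common window lengths: 30, 60, 30 min; longest is 60.

60 minutes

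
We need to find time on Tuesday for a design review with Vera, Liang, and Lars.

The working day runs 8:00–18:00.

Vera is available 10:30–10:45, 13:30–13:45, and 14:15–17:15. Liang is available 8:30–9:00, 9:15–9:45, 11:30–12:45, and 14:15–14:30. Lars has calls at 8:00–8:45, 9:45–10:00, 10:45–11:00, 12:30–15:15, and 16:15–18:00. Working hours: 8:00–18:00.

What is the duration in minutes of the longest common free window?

Lars free within 08:00–18:00: 08:45–09:45, 10:00–10:45, 11:00–12:30, 15:15–16:15.
Vera ∩ Liang: 14:15–14:30.
Vera ∩ Liang ∩ Lars: (none).
No common window.

0 minutes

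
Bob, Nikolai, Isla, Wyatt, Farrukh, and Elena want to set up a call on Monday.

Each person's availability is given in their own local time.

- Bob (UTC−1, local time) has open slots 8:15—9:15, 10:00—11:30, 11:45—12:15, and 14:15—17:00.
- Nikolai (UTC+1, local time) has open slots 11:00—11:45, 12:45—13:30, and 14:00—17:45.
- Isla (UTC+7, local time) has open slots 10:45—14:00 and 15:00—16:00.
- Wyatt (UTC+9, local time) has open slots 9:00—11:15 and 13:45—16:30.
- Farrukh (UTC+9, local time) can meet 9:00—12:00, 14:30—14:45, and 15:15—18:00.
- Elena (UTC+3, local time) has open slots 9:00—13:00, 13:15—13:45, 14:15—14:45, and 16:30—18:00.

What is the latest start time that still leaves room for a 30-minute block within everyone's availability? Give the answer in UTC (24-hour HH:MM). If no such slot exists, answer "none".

none

Bob → UTC: 09:15–10:15, 11:00–12:30, 12:45–13:15, 15:15–18:00.
Nikolai → UTC: 10:00–10:45, 11:45–12:30, 13:00–16:45.
Isla → UTC: 03:45–07:00, 08:00–09:00.
Wyatt → UTC: 00:00–02:15, 04:45–07:30.
Farrukh → UTC: 00:00–03:00, 05:30–05:45, 06:15–09:00.
Elena → UTC: 06:00–10:00, 10:15–10:45, 11:15–11:45, 13:30–15:00.
Bob ∩ Nikolai: 10:00–10:15, 11:45–12:30, 13:00–13:15, 15:15–16:45.
Bob ∩ Nikolai ∩ Isla: (none).
Bob ∩ Nikolai ∩ Isla ∩ Wyatt: (none).
Bob ∩ Nikolai ∩ Isla ∩ Wyatt ∩ Farrukh: (none).
Bob ∩ Nikolai ∩ Isla ∩ Wyatt ∩ Farrukh ∩ Elena: (none).
Windows ≥ 30 min: (none).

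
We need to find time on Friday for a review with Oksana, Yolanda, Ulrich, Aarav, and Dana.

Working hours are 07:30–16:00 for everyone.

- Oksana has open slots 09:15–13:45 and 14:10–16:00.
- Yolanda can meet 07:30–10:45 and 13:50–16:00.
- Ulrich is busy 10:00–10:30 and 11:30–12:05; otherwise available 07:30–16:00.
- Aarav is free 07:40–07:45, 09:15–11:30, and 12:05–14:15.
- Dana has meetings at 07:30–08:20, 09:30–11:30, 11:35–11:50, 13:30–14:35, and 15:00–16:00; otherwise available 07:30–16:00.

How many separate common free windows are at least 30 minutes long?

0

Ulrich free within 07:30–16:00: 07:30–10:00, 10:30–11:30, 12:05–16:00.
Dana free within 07:30–16:00: 08:20–09:30, 11:30–11:35, 11:50–13:30, 14:35–15:00.
Oksana ∩ Yolanda: 09:15–10:45, 14:10–16:00.
Oksana ∩ Yolanda ∩ Ulrich: 09:15–10:00, 10:30–10:45, 14:10–16:00.
Oksana ∩ Yolanda ∩ Ulrich ∩ Aarav: 09:15–10:00, 10:30–10:45, 14:10–14:15.
Oksana ∩ Yolanda ∩ Ulrich ∩ Aarav ∩ Dana: 09:15–09:30.
Windows ≥ 30 min: (none).
That's 0 windows.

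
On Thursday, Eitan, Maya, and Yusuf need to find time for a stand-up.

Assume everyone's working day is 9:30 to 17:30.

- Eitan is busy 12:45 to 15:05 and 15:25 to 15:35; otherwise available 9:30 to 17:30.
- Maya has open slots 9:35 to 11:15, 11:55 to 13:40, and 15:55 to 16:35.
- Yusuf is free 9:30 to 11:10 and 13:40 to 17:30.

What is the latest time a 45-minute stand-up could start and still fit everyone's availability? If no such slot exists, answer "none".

10:25

Eitan free within 09:30–17:30: 09:30–12:45, 15:05–15:25, 15:35–17:30.
Eitan ∩ Maya: 09:35–11:15, 11:55–12:45, 15:55–16:35.
Eitan ∩ Maya ∩ Yusuf: 09:35–11:10, 15:55–16:35.
Windows ≥ 45 min: 09:35–11:10.
Latest start in the last window 09:35–11:10 is 11:10 − 45 min = 10:25.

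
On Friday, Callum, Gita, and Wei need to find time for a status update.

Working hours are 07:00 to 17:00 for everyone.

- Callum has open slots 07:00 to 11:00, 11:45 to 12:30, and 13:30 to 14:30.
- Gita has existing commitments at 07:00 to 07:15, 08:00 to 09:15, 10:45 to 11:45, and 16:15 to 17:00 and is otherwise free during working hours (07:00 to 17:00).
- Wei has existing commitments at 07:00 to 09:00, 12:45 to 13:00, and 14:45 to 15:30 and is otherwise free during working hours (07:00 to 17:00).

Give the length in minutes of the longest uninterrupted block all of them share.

90 minutes

Gita free within 07:00–17:00: 07:15–08:00, 09:15–10:45, 11:45–16:15.
Wei free within 07:00–17:00: 09:00–12:45, 13:00–14:45, 15:30–17:00.
Callum ∩ Gita: 07:15–08:00, 09:15–10:45, 11:45–12:30, 13:30–14:30.
Callum ∩ Gita ∩ Wei: 09:15–10:45, 11:45–12:30, 13:30–14:30.
Common window lengths: 90, 45, 60 min; longest is 90.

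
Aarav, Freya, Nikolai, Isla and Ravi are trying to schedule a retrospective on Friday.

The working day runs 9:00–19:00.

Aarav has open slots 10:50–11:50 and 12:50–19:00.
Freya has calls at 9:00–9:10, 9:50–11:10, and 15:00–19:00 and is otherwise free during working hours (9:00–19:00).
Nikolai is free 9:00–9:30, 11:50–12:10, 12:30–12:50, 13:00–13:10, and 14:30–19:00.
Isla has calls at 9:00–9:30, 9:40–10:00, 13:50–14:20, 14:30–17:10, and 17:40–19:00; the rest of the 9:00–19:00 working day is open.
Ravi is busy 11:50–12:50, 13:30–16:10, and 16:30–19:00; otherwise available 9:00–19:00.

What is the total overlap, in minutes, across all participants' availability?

10 minutes

Freya free within 09:00–19:00: 09:10–09:50, 11:10–15:00.
Isla free within 09:00–19:00: 09:30–09:40, 10:00–13:50, 14:20–14:30, 17:10–17:40.
Ravi free within 09:00–19:00: 09:00–11:50, 12:50–13:30, 16:10–16:30.
Aarav ∩ Freya: 11:10–11:50, 12:50–15:00.
Aarav ∩ Freya ∩ Nikolai: 13:00–13:10, 14:30–15:00.
Aarav ∩ Freya ∩ Nikolai ∩ Isla: 13:00–13:10.
Aarav ∩ Freya ∩ Nikolai ∩ Isla ∩ Ravi: 13:00–13:10.
Total common minutes: 10.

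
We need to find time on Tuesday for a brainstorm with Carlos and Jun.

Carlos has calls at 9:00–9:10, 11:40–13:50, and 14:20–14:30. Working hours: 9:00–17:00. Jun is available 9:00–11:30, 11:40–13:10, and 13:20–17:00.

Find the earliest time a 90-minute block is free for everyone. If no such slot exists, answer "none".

09:10

Carlos free within 09:00–17:00: 09:10–11:40, 13:50–14:20, 14:30–17:00.
Carlos ∩ Jun: 09:10–11:30, 13:50–14:20, 14:30–17:00.
Windows ≥ 90 min: 09:10–11:30, 14:30–17:00.
Earliest such window starts at 09:10.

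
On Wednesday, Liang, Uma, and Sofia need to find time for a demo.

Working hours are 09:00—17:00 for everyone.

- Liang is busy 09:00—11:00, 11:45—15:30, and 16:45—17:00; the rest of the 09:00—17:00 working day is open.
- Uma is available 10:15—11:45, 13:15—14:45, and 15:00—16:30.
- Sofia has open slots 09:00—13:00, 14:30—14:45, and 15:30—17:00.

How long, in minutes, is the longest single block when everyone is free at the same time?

Liang free within 09:00–17:00: 11:00–11:45, 15:30–16:45.
Liang ∩ Uma: 11:00–11:45, 15:30–16:30.
Liang ∩ Uma ∩ Sofia: 11:00–11:45, 15:30–16:30.
Common window lengths: 45, 60 min; longest is 60.

60 minutes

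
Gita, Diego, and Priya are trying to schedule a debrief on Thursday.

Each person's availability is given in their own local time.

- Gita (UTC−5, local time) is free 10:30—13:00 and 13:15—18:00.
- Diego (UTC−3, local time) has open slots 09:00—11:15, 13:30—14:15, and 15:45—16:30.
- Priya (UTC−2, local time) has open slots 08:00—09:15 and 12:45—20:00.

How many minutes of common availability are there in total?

90 minutes

Gita → UTC: 15:30–18:00, 18:15–23:00.
Diego → UTC: 12:00–14:15, 16:30–17:15, 18:45–19:30.
Priya → UTC: 10:00–11:15, 14:45–22:00.
Gita ∩ Diego: 16:30–17:15, 18:45–19:30.
Gita ∩ Diego ∩ Priya: 16:30–17:15, 18:45–19:30.
Total common minutes: 45 + 45 = 90.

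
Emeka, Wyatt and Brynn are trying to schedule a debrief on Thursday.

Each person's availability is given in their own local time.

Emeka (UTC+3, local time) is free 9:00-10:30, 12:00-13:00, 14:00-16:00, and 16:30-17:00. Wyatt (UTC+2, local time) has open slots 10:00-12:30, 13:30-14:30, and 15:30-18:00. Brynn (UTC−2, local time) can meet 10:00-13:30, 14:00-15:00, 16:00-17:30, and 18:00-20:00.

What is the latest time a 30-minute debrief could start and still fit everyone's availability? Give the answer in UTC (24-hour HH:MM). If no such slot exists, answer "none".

13:30

Emeka → UTC: 06:00–07:30, 09:00–10:00, 11:00–13:00, 13:30–14:00.
Wyatt → UTC: 08:00–10:30, 11:30–12:30, 13:30–16:00.
Brynn → UTC: 12:00–15:30, 16:00–17:00, 18:00–19:30, 20:00–22:00.
Emeka ∩ Wyatt: 09:00–10:00, 11:30–12:30, 13:30–14:00.
Emeka ∩ Wyatt ∩ Brynn: 12:00–12:30, 13:30–14:00.
Windows ≥ 30 min: 12:00–12:30, 13:30–14:00.
Latest start in the last window 13:30–14:00 is 14:00 − 30 min = 13:30.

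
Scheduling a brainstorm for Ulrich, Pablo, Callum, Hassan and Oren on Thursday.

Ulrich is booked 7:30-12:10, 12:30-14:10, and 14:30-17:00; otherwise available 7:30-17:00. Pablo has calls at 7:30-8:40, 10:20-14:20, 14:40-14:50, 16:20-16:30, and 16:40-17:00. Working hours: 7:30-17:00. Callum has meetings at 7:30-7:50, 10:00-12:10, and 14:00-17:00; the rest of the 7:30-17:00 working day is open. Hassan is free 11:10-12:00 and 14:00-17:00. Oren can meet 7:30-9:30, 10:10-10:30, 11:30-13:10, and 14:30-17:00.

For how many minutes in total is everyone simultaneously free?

Ulrich free within 07:30–17:00: 12:10–12:30, 14:10–14:30.
Pablo free within 07:30–17:00: 08:40–10:20, 14:20–14:40, 14:50–16:20, 16:30–16:40.
Callum free within 07:30–17:00: 07:50–10:00, 12:10–14:00.
Ulrich ∩ Pablo: 14:20–14:30.
Ulrich ∩ Pablo ∩ Callum: (none).
Ulrich ∩ Pablo ∩ Callum ∩ Hassan: (none).
Ulrich ∩ Pablo ∩ Callum ∩ Hassan ∩ Oren: (none).
Total common minutes: 0.

0 minutes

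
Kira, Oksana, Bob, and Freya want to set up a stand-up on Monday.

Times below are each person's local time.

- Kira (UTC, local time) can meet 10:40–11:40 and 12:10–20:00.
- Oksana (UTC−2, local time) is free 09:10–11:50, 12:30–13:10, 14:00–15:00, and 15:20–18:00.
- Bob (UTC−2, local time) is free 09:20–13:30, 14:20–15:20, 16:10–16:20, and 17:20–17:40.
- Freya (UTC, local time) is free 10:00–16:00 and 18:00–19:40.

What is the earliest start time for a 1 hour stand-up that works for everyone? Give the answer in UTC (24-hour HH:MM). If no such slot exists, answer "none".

12:10

Kira → UTC: 10:40–11:40, 12:10–20:00.
Oksana → UTC: 11:10–13:50, 14:30–15:10, 16:00–17:00, 17:20–20:00.
Bob → UTC: 11:20–15:30, 16:20–17:20, 18:10–18:20, 19:20–19:40.
Freya → UTC: 10:00–16:00, 18:00–19:40.
Kira ∩ Oksana: 11:10–11:40, 12:10–13:50, 14:30–15:10, 16:00–17:00, 17:20–20:00.
Kira ∩ Oksana ∩ Bob: 11:20–11:40, 12:10–13:50, 14:30–15:10, 16:20–17:00, 18:10–18:20, 19:20–19:40.
Kira ∩ Oksana ∩ Bob ∩ Freya: 11:20–11:40, 12:10–13:50, 14:30–15:10, 18:10–18:20, 19:20–19:40.
Windows ≥ 60 min: 12:10–13:50.
Earliest such window starts at 12:10.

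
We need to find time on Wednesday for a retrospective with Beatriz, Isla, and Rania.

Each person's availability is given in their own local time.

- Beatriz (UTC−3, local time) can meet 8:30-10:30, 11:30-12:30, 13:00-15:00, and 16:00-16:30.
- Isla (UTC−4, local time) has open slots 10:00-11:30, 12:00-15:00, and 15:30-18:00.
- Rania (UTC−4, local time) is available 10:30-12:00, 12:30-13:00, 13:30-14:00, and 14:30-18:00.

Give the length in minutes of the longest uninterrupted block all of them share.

60 minutes

Beatriz → UTC: 11:30–13:30, 14:30–15:30, 16:00–18:00, 19:00–19:30.
Isla → UTC: 14:00–15:30, 16:00–19:00, 19:30–22:00.
Rania → UTC: 14:30–16:00, 16:30–17:00, 17:30–18:00, 18:30–22:00.
Beatriz ∩ Isla: 14:30–15:30, 16:00–18:00.
Beatriz ∩ Isla ∩ Rania: 14:30–15:30, 16:30–17:00, 17:30–18:00.
Common window lengths: 60, 30, 30 min; longest is 60.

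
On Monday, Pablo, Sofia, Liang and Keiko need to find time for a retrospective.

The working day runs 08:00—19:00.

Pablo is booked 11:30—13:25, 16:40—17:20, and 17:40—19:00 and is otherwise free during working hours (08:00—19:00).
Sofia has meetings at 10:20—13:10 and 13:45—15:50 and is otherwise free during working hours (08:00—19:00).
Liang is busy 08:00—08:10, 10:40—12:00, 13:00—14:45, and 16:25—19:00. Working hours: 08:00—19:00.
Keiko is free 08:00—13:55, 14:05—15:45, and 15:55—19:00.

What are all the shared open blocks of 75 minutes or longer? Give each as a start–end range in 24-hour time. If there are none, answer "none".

08:10–10:20

Pablo free within 08:00–19:00: 08:00–11:30, 13:25–16:40, 17:20–17:40.
Sofia free within 08:00–19:00: 08:00–10:20, 13:10–13:45, 15:50–19:00.
Liang free within 08:00–19:00: 08:10–10:40, 12:00–13:00, 14:45–16:25.
Pablo ∩ Sofia: 08:00–10:20, 13:25–13:45, 15:50–16:40, 17:20–17:40.
Pablo ∩ Sofia ∩ Liang: 08:10–10:20, 15:50–16:25.
Pablo ∩ Sofia ∩ Liang ∩ Keiko: 08:10–10:20, 15:55–16:25.
Windows ≥ 75 min: 08:10–10:20.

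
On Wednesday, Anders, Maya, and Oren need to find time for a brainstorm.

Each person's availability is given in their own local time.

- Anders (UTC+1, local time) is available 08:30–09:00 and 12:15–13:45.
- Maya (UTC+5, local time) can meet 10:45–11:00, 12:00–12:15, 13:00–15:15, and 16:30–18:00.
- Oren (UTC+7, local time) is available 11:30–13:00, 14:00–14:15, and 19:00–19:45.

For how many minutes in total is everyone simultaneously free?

Anders → UTC: 07:30–08:00, 11:15–12:45.
Maya → UTC: 05:45–06:00, 07:00–07:15, 08:00–10:15, 11:30–13:00.
Oren → UTC: 04:30–06:00, 07:00–07:15, 12:00–12:45.
Anders ∩ Maya: 11:30–12:45.
Anders ∩ Maya ∩ Oren: 12:00–12:45.
Total common minutes: 45.

45 minutes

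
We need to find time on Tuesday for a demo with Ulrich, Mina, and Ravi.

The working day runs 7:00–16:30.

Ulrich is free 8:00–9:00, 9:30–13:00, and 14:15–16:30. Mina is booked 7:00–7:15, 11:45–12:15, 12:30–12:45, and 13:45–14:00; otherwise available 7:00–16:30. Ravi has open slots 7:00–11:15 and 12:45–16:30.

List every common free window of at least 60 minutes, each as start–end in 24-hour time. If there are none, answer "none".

08:00–09:00, 09:30–11:15, 14:15–16:30

Mina free within 07:00–16:30: 07:15–11:45, 12:15–12:30, 12:45–13:45, 14:00–16:30.
Ulrich ∩ Mina: 08:00–09:00, 09:30–11:45, 12:15–12:30, 12:45–13:00, 14:15–16:30.
Ulrich ∩ Mina ∩ Ravi: 08:00–09:00, 09:30–11:15, 12:45–13:00, 14:15–16:30.
Windows ≥ 60 min: 08:00–09:00, 09:30–11:15, 14:15–16:30.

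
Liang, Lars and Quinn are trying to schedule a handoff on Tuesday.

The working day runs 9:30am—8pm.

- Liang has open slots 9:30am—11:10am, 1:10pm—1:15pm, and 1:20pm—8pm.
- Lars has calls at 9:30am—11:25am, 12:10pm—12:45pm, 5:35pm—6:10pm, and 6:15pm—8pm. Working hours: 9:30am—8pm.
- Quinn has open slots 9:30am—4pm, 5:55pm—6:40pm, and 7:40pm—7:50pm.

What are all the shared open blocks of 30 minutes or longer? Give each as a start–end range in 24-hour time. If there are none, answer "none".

Lars free within 09:30–20:00: 11:25–12:10, 12:45–17:35, 18:10–18:15.
Liang ∩ Lars: 13:10–13:15, 13:20–17:35, 18:10–18:15.
Liang ∩ Lars ∩ Quinn: 13:10–13:15, 13:20–16:00, 18:10–18:15.
Windows ≥ 30 min: 13:20–16:00.

13:20–16:00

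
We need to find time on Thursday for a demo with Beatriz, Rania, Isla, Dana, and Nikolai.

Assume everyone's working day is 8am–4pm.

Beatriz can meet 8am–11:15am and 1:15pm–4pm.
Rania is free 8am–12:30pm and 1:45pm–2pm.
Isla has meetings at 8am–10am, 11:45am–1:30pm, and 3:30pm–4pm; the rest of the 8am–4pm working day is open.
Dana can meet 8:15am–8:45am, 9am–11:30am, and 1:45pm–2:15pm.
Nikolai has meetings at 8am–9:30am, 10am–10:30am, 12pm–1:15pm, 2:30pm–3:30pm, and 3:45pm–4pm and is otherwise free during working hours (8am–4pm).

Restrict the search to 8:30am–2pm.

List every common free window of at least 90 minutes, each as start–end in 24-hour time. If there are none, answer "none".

none

Isla free within 08:00–16:00: 10:00–11:45, 13:30–15:30.
Nikolai free within 08:00–16:00: 09:30–10:00, 10:30–12:00, 13:15–14:30, 15:30–15:45.
Beatriz ∩ Rania: 08:00–11:15, 13:45–14:00.
Beatriz ∩ Rania ∩ Isla: 10:00–11:15, 13:45–14:00.
Beatriz ∩ Rania ∩ Isla ∩ Dana: 10:00–11:15, 13:45–14:00.
Beatriz ∩ Rania ∩ Isla ∩ Dana ∩ Nikolai: 10:30–11:15, 13:45–14:00.
Restricted to 08:30–14:00: 10:30–11:15, 13:45–14:00.
Windows ≥ 90 min: (none).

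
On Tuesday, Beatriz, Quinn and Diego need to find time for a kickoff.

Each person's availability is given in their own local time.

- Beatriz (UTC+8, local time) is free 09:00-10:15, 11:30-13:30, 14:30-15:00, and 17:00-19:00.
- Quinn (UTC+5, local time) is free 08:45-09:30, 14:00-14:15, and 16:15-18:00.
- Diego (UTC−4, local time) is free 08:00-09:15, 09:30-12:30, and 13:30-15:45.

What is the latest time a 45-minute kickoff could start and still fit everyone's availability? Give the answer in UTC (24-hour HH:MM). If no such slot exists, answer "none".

Beatriz → UTC: 01:00–02:15, 03:30–05:30, 06:30–07:00, 09:00–11:00.
Quinn → UTC: 03:45–04:30, 09:00–09:15, 11:15–13:00.
Diego → UTC: 12:00–13:15, 13:30–16:30, 17:30–19:45.
Beatriz ∩ Quinn: 03:45–04:30, 09:00–09:15.
Beatriz ∩ Quinn ∩ Diego: (none).
Windows ≥ 45 min: (none).

none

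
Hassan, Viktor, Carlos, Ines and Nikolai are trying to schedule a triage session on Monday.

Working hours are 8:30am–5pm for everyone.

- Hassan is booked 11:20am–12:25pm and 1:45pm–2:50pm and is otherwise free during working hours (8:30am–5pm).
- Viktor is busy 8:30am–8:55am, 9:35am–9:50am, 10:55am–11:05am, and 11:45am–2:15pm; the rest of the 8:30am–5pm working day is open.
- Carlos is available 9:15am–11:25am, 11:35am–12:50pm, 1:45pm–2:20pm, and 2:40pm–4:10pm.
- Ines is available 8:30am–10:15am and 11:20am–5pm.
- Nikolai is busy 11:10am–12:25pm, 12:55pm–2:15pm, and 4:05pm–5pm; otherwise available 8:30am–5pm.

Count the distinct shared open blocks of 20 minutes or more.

Hassan free within 08:30–17:00: 08:30–11:20, 12:25–13:45, 14:50–17:00.
Viktor free within 08:30–17:00: 08:55–09:35, 09:50–10:55, 11:05–11:45, 14:15–17:00.
Nikolai free within 08:30–17:00: 08:30–11:10, 12:25–12:55, 14:15–16:05.
Hassan ∩ Viktor: 08:55–09:35, 09:50–10:55, 11:05–11:20, 14:50–17:00.
Hassan ∩ Viktor ∩ Carlos: 09:15–09:35, 09:50–10:55, 11:05–11:20, 14:50–16:10.
Hassan ∩ Viktor ∩ Carlos ∩ Ines: 09:15–09:35, 09:50–10:15, 14:50–16:10.
Hassan ∩ Viktor ∩ Carlos ∩ Ines ∩ Nikolai: 09:15–09:35, 09:50–10:15, 14:50–16:05.
Windows ≥ 20 min: 09:15–09:35, 09:50–10:15, 14:50–16:05.
That's 3 windows.

3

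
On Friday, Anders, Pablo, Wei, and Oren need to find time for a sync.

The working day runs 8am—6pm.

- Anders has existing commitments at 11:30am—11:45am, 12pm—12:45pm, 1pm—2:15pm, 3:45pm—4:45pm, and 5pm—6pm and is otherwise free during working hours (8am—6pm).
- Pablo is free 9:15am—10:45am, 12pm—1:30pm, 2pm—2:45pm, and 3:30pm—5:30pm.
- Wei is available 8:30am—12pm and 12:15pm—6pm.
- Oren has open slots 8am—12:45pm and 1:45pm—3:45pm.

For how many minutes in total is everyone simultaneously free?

Anders free within 08:00–18:00: 08:00–11:30, 11:45–12:00, 12:45–13:00, 14:15–15:45, 16:45–17:00.
Anders ∩ Pablo: 09:15–10:45, 12:45–13:00, 14:15–14:45, 15:30–15:45, 16:45–17:00.
Anders ∩ Pablo ∩ Wei: 09:15–10:45, 12:45–13:00, 14:15–14:45, 15:30–15:45, 16:45–17:00.
Anders ∩ Pablo ∩ Wei ∩ Oren: 09:15–10:45, 14:15–14:45, 15:30–15:45.
Total common minutes: 90 + 30 + 15 = 135.

135 minutes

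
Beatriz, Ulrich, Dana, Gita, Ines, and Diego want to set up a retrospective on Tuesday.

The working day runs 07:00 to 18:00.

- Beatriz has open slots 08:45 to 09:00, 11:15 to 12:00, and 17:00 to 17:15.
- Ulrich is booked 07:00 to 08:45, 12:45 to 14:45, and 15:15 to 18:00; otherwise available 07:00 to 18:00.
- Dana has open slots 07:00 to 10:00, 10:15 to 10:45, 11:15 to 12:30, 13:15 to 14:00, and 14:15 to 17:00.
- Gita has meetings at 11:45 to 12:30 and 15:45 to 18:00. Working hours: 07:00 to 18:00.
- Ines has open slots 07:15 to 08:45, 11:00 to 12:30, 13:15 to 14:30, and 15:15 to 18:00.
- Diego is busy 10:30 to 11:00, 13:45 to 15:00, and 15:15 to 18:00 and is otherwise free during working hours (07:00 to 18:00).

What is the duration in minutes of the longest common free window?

30 minutes

Ulrich free within 07:00–18:00: 08:45–12:45, 14:45–15:15.
Gita free within 07:00–18:00: 07:00–11:45, 12:30–15:45.
Diego free within 07:00–18:00: 07:00–10:30, 11:00–13:45, 15:00–15:15.
Beatriz ∩ Ulrich: 08:45–09:00, 11:15–12:00.
Beatriz ∩ Ulrich ∩ Dana: 08:45–09:00, 11:15–12:00.
Beatriz ∩ Ulrich ∩ Dana ∩ Gita: 08:45–09:00, 11:15–11:45.
Beatriz ∩ Ulrich ∩ Dana ∩ Gita ∩ Ines: 11:15–11:45.
Beatriz ∩ Ulrich ∩ Dana ∩ Gita ∩ Ines ∩ Diego: 11:15–11:45.
Single common window of 30 minutes.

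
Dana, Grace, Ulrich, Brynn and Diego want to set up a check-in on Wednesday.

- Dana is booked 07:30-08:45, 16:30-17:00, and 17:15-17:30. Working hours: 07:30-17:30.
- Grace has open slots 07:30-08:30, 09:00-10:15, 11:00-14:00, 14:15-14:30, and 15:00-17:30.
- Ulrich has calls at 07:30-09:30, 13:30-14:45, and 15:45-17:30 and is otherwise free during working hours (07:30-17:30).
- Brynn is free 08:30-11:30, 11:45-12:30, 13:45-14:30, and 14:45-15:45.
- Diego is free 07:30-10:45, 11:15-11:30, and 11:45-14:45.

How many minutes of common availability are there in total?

105 minutes

Dana free within 07:30–17:30: 08:45–16:30, 17:00–17:15.
Ulrich free within 07:30–17:30: 09:30–13:30, 14:45–15:45.
Dana ∩ Grace: 09:00–10:15, 11:00–14:00, 14:15–14:30, 15:00–16:30, 17:00–17:15.
Dana ∩ Grace ∩ Ulrich: 09:30–10:15, 11:00–13:30, 15:00–15:45.
Dana ∩ Grace ∩ Ulrich ∩ Brynn: 09:30–10:15, 11:00–11:30, 11:45–12:30, 15:00–15:45.
Dana ∩ Grace ∩ Ulrich ∩ Brynn ∩ Diego: 09:30–10:15, 11:15–11:30, 11:45–12:30.
Total common minutes: 45 + 15 + 45 = 105.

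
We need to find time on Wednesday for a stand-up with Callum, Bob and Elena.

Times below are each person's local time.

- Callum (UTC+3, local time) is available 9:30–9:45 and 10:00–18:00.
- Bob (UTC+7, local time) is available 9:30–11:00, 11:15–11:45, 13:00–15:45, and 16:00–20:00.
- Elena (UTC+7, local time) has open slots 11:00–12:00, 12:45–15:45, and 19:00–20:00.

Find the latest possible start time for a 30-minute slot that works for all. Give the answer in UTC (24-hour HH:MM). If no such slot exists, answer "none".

12:30

Callum → UTC: 06:30–06:45, 07:00–15:00.
Bob → UTC: 02:30–04:00, 04:15–04:45, 06:00–08:45, 09:00–13:00.
Elena → UTC: 04:00–05:00, 05:45–08:45, 12:00–13:00.
Callum ∩ Bob: 06:30–06:45, 07:00–08:45, 09:00–13:00.
Callum ∩ Bob ∩ Elena: 06:30–06:45, 07:00–08:45, 12:00–13:00.
Windows ≥ 30 min: 07:00–08:45, 12:00–13:00.
Latest start in the last window 12:00–13:00 is 13:00 − 30 min = 12:30.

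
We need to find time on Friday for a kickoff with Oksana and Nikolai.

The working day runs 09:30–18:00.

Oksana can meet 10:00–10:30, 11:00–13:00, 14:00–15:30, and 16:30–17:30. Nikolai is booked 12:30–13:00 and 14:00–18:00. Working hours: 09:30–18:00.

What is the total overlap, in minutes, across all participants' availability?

120 minutes

Nikolai free within 09:30–18:00: 09:30–12:30, 13:00–14:00.
Oksana ∩ Nikolai: 10:00–10:30, 11:00–12:30.
Total common minutes: 30 + 90 = 120.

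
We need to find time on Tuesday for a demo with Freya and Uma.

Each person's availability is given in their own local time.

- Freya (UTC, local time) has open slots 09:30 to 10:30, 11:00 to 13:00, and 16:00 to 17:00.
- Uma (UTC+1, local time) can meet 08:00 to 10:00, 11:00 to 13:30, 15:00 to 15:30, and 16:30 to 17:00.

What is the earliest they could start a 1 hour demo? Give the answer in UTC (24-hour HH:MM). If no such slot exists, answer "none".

Freya → UTC: 09:30–10:30, 11:00–13:00, 16:00–17:00.
Uma → UTC: 07:00–09:00, 10:00–12:30, 14:00–14:30, 15:30–16:00.
Freya ∩ Uma: 10:00–10:30, 11:00–12:30.
Windows ≥ 60 min: 11:00–12:30.
Earliest such window starts at 11:00.

11:00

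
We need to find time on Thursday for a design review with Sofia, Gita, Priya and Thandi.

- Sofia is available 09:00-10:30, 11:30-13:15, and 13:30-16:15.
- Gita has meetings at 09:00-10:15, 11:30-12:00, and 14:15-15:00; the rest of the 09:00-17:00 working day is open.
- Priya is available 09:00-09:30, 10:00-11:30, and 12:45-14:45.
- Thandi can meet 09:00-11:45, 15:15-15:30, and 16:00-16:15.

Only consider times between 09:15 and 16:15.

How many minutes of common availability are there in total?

15 minutes

Gita free within 09:00–17:00: 10:15–11:30, 12:00–14:15, 15:00–17:00.
Sofia ∩ Gita: 10:15–10:30, 12:00–13:15, 13:30–14:15, 15:00–16:15.
Sofia ∩ Gita ∩ Priya: 10:15–10:30, 12:45–13:15, 13:30–14:15.
Sofia ∩ Gita ∩ Priya ∩ Thandi: 10:15–10:30.
Restricted to 09:15–16:15: 10:15–10:30.
Total common minutes: 15.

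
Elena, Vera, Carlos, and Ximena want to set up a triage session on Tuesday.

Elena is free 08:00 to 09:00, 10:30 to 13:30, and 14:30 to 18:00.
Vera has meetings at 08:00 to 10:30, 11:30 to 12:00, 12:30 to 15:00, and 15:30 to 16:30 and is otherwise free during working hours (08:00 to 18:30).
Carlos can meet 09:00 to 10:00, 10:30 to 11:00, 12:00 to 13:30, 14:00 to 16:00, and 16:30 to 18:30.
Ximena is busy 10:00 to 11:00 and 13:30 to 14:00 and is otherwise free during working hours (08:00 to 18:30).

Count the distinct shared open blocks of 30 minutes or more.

3

Vera free within 08:00–18:30: 10:30–11:30, 12:00–12:30, 15:00–15:30, 16:30–18:30.
Ximena free within 08:00–18:30: 08:00–10:00, 11:00–13:30, 14:00–18:30.
Elena ∩ Vera: 10:30–11:30, 12:00–12:30, 15:00–15:30, 16:30–18:00.
Elena ∩ Vera ∩ Carlos: 10:30–11:00, 12:00–12:30, 15:00–15:30, 16:30–18:00.
Elena ∩ Vera ∩ Carlos ∩ Ximena: 12:00–12:30, 15:00–15:30, 16:30–18:00.
Windows ≥ 30 min: 12:00–12:30, 15:00–15:30, 16:30–18:00.
That's 3 windows.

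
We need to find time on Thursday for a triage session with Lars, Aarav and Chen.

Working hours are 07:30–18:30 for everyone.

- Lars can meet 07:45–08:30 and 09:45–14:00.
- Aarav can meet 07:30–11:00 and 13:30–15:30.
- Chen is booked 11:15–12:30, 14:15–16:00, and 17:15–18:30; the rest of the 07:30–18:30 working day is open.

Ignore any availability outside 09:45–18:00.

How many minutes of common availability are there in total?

105 minutes

Chen free within 07:30–18:30: 07:30–11:15, 12:30–14:15, 16:00–17:15.
Lars ∩ Aarav: 07:45–08:30, 09:45–11:00, 13:30–14:00.
Lars ∩ Aarav ∩ Chen: 07:45–08:30, 09:45–11:00, 13:30–14:00.
Restricted to 09:45–18:00: 09:45–11:00, 13:30–14:00.
Total common minutes: 75 + 30 = 105.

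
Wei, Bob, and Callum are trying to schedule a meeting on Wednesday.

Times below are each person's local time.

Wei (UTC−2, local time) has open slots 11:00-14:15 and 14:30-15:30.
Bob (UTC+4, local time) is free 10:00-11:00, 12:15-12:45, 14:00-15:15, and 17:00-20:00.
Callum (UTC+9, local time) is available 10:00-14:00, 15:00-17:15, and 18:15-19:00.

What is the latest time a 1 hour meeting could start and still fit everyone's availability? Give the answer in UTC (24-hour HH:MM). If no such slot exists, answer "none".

Wei → UTC: 13:00–16:15, 16:30–17:30.
Bob → UTC: 06:00–07:00, 08:15–08:45, 10:00–11:15, 13:00–16:00.
Callum → UTC: 01:00–05:00, 06:00–08:15, 09:15–10:00.
Wei ∩ Bob: 13:00–16:00.
Wei ∩ Bob ∩ Callum: (none).
Windows ≥ 60 min: (none).

none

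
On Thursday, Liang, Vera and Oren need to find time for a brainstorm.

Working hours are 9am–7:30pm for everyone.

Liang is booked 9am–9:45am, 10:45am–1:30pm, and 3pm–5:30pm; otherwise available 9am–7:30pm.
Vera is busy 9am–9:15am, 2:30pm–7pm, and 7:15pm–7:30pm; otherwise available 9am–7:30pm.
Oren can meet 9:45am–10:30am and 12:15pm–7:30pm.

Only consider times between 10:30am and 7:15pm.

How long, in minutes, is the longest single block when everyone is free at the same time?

Liang free within 09:00–19:30: 09:45–10:45, 13:30–15:00, 17:30–19:30.
Vera free within 09:00–19:30: 09:15–14:30, 19:00–19:15.
Liang ∩ Vera: 09:45–10:45, 13:30–14:30, 19:00–19:15.
Liang ∩ Vera ∩ Oren: 09:45–10:30, 13:30–14:30, 19:00–19:15.
Restricted to 10:30–19:15: 13:30–14:30, 19:00–19:15.
Common window lengths: 60, 15 min; longest is 60.

60 minutes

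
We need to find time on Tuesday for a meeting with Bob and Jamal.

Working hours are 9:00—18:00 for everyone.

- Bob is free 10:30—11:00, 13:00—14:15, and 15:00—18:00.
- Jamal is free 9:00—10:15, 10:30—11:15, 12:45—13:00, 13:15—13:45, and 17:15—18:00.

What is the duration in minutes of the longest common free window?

45 minutes

Bob ∩ Jamal: 10:30–11:00, 13:15–13:45, 17:15–18:00.
Common window lengths: 30, 30, 45 min; longest is 45.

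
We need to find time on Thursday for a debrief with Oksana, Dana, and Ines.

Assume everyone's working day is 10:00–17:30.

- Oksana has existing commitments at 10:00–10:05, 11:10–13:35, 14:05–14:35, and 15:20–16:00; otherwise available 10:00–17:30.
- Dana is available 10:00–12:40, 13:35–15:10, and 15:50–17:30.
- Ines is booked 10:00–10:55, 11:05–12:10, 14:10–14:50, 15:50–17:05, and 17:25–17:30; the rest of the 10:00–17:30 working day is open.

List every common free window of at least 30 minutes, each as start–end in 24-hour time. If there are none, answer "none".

Oksana free within 10:00–17:30: 10:05–11:10, 13:35–14:05, 14:35–15:20, 16:00–17:30.
Ines free within 10:00–17:30: 10:55–11:05, 12:10–14:10, 14:50–15:50, 17:05–17:25.
Oksana ∩ Dana: 10:05–11:10, 13:35–14:05, 14:35–15:10, 16:00–17:30.
Oksana ∩ Dana ∩ Ines: 10:55–11:05, 13:35–14:05, 14:50–15:10, 17:05–17:25.
Windows ≥ 30 min: 13:35–14:05.

13:35–14:05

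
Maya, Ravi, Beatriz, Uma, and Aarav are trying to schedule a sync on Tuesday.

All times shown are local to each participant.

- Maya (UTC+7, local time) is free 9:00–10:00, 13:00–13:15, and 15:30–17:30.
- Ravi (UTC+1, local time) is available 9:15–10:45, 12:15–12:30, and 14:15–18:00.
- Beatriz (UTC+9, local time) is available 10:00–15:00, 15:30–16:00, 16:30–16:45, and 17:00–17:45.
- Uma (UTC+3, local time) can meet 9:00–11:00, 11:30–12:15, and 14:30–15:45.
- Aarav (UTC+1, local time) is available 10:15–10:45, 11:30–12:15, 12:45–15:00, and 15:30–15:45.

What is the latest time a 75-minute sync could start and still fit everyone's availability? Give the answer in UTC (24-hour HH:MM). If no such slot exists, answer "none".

none

Maya → UTC: 02:00–03:00, 06:00–06:15, 08:30–10:30.
Ravi → UTC: 08:15–09:45, 11:15–11:30, 13:15–17:00.
Beatriz → UTC: 01:00–06:00, 06:30–07:00, 07:30–07:45, 08:00–08:45.
Uma → UTC: 06:00–08:00, 08:30–09:15, 11:30–12:45.
Aarav → UTC: 09:15–09:45, 10:30–11:15, 11:45–14:00, 14:30–14:45.
Maya ∩ Ravi: 08:30–09:45.
Maya ∩ Ravi ∩ Beatriz: 08:30–08:45.
Maya ∩ Ravi ∩ Beatriz ∩ Uma: 08:30–08:45.
Maya ∩ Ravi ∩ Beatriz ∩ Uma ∩ Aarav: (none).
Windows ≥ 75 min: (none).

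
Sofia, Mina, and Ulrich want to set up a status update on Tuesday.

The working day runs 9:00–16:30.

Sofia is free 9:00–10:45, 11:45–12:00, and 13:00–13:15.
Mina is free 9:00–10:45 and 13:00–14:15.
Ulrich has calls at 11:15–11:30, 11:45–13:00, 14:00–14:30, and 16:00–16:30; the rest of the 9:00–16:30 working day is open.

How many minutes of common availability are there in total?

120 minutes

Ulrich free within 09:00–16:30: 09:00–11:15, 11:30–11:45, 13:00–14:00, 14:30–16:00.
Sofia ∩ Mina: 09:00–10:45, 13:00–13:15.
Sofia ∩ Mina ∩ Ulrich: 09:00–10:45, 13:00–13:15.
Total common minutes: 105 + 15 = 120.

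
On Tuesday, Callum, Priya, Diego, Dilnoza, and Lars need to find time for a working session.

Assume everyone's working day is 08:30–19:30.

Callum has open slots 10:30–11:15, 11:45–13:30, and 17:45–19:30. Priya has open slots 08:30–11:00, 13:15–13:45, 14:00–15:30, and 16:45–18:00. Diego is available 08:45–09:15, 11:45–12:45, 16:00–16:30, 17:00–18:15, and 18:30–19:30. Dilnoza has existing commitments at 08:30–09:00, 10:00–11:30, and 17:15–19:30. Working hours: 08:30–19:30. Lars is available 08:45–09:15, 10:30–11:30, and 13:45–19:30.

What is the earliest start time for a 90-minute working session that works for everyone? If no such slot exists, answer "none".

Dilnoza free within 08:30–19:30: 09:00–10:00, 11:30–17:15.
Callum ∩ Priya: 10:30–11:00, 13:15–13:30, 17:45–18:00.
Callum ∩ Priya ∩ Diego: 17:45–18:00.
Callum ∩ Priya ∩ Diego ∩ Dilnoza: (none).
Callum ∩ Priya ∩ Diego ∩ Dilnoza ∩ Lars: (none).
Windows ≥ 90 min: (none).

none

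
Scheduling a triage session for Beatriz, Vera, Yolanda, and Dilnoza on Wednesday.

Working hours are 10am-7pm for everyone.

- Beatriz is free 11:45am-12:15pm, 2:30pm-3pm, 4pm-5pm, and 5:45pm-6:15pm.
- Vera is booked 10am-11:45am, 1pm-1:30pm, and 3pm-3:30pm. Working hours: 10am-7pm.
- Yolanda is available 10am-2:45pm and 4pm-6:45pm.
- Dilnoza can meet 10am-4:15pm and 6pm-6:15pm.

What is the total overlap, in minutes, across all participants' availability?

Vera free within 10:00–19:00: 11:45–13:00, 13:30–15:00, 15:30–19:00.
Beatriz ∩ Vera: 11:45–12:15, 14:30–15:00, 16:00–17:00, 17:45–18:15.
Beatriz ∩ Vera ∩ Yolanda: 11:45–12:15, 14:30–14:45, 16:00–17:00, 17:45–18:15.
Beatriz ∩ Vera ∩ Yolanda ∩ Dilnoza: 11:45–12:15, 14:30–14:45, 16:00–16:15, 18:00–18:15.
Total common minutes: 30 + 15 + 15 + 15 = 75.

75 minutes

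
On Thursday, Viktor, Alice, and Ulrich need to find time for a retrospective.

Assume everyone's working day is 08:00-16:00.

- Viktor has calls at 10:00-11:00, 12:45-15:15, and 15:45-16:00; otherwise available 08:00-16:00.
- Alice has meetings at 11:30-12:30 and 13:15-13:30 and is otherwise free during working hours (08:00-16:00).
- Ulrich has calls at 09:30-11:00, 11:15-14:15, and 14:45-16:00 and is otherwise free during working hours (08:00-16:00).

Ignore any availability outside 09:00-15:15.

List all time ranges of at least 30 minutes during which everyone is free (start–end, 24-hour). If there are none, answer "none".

Viktor free within 08:00–16:00: 08:00–10:00, 11:00–12:45, 15:15–15:45.
Alice free within 08:00–16:00: 08:00–11:30, 12:30–13:15, 13:30–16:00.
Ulrich free within 08:00–16:00: 08:00–09:30, 11:00–11:15, 14:15–14:45.
Viktor ∩ Alice: 08:00–10:00, 11:00–11:30, 12:30–12:45, 15:15–15:45.
Viktor ∩ Alice ∩ Ulrich: 08:00–09:30, 11:00–11:15.
Restricted to 09:00–15:15: 09:00–09:30, 11:00–11:15.
Windows ≥ 30 min: 09:00–09:30.

09:00–09:30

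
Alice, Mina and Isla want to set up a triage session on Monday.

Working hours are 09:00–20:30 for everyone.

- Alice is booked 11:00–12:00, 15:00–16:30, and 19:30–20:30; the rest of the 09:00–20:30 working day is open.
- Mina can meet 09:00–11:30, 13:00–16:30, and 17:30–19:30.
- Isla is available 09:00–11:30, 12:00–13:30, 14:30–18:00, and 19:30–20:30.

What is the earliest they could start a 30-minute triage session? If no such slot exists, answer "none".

09:00

Alice free within 09:00–20:30: 09:00–11:00, 12:00–15:00, 16:30–19:30.
Alice ∩ Mina: 09:00–11:00, 13:00–15:00, 17:30–19:30.
Alice ∩ Mina ∩ Isla: 09:00–11:00, 13:00–13:30, 14:30–15:00, 17:30–18:00.
Windows ≥ 30 min: 09:00–11:00, 13:00–13:30, 14:30–15:00, 17:30–18:00.
Earliest such window starts at 09:00.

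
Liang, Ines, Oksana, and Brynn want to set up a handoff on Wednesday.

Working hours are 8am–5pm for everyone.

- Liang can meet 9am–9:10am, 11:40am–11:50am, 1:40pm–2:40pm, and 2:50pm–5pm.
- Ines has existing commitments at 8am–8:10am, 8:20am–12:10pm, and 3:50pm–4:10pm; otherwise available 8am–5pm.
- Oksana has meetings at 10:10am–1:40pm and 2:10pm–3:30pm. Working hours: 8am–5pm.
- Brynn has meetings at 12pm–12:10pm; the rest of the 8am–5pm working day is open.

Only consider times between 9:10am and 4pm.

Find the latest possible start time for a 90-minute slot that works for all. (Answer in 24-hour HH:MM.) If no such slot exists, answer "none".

Ines free within 08:00–17:00: 08:10–08:20, 12:10–15:50, 16:10–17:00.
Oksana free within 08:00–17:00: 08:00–10:10, 13:40–14:10, 15:30–17:00.
Brynn free within 08:00–17:00: 08:00–12:00, 12:10–17:00.
Liang ∩ Ines: 13:40–14:40, 14:50–15:50, 16:10–17:00.
Liang ∩ Ines ∩ Oksana: 13:40–14:10, 15:30–15:50, 16:10–17:00.
Liang ∩ Ines ∩ Oksana ∩ Brynn: 13:40–14:10, 15:30–15:50, 16:10–17:00.
Restricted to 09:10–16:00: 13:40–14:10, 15:30–15:50.
Windows ≥ 90 min: (none).

none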